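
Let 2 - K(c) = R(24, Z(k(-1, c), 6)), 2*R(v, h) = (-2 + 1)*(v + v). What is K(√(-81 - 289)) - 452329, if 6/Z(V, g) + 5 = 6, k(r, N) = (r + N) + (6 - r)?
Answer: -452303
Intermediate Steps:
k(r, N) = 6 + N (k(r, N) = (N + r) + (6 - r) = 6 + N)
Z(V, g) = 6 (Z(V, g) = 6/(-5 + 6) = 6/1 = 6*1 = 6)
R(v, h) = -v (R(v, h) = ((-2 + 1)*(v + v))/2 = (-2*v)/2 = -v)
K(c) = 26 (K(c) = 2 - (-1)*24 = 2 - 1*(-24) = 2 + 24 = 26)
K(√(-81 - 289)) - 452329 = 26 - 452329 = -452303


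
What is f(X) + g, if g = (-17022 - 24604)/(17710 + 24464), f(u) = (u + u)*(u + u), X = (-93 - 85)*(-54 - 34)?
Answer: 20695700834995/21087 ≈ 9.8144e+8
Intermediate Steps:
X = 15664 (X = -178*(-88) = 15664)
f(u) = 4*u² (f(u) = (2*u)*(2*u) = 4*u²)
g = -20813/21087 (g = -41626/42174 = -41626*1/42174 = -20813/21087 ≈ -0.98701)
f(X) + g = 4*15664² - 20813/21087 = 4*245360896 - 20813/21087 = 981443584 - 20813/21087 = 20695700834995/21087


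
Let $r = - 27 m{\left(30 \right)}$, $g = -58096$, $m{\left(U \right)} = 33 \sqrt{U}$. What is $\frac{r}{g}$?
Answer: $\frac{891 \sqrt{30}}{58096} \approx 0.084002$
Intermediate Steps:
$r = - 891 \sqrt{30}$ ($r = - 27 \cdot 33 \sqrt{30} = - 891 \sqrt{30} \approx -4880.2$)
$\frac{r}{g} = \frac{\left(-891\right) \sqrt{30}}{-58096} = - 891 \sqrt{30} \left(- \frac{1}{58096}\right) = \frac{891 \sqrt{30}}{58096}$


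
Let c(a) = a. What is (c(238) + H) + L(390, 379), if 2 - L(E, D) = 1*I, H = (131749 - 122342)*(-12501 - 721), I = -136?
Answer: -124378978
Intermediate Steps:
H = -124379354 (H = 9407*(-13222) = -124379354)
L(E, D) = 138 (L(E, D) = 2 - (-136) = 2 - 1*(-136) = 2 + 136 = 138)
(c(238) + H) + L(390, 379) = (238 - 124379354) + 138 = -124379116 + 138 = -124378978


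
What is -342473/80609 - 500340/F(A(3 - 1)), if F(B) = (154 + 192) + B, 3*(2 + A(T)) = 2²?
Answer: -30337630802/20877731 ≈ -1453.1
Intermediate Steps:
A(T) = -⅔ (A(T) = -2 + (⅓)*2² = -2 + (⅓)*4 = -2 + 4/3 = -⅔)
F(B) = 346 + B
-342473/80609 - 500340/F(A(3 - 1)) = -342473/80609 - 500340/(346 - ⅔) = -342473*1/80609 - 500340/1036/3 = -342473/80609 - 500340*3/1036 = -342473/80609 - 375255/259 = -30337630802/20877731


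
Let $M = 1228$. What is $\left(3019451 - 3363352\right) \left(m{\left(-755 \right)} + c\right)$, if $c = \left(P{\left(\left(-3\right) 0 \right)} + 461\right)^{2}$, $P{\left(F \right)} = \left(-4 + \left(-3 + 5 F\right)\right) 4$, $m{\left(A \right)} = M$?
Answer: $-64899965017$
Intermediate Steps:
$m{\left(A \right)} = 1228$
$P{\left(F \right)} = -28 + 20 F$ ($P{\left(F \right)} = \left(-7 + 5 F\right) 4 = -28 + 20 F$)
$c = 187489$ ($c = \left(\left(-28 + 20 \left(\left(-3\right) 0\right)\right) + 461\right)^{2} = \left(\left(-28 + 20 \cdot 0\right) + 461\right)^{2} = \left(\left(-28 + 0\right) + 461\right)^{2} = \left(-28 + 461\right)^{2} = 433^{2} = 187489$)
$\left(3019451 - 3363352\right) \left(m{\left(-755 \right)} + c\right) = \left(3019451 - 3363352\right) \left(1228 + 187489\right) = \left(-343901\right) 188717 = -64899965017$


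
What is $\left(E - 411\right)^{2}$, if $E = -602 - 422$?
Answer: $2059225$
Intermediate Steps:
$E = -1024$ ($E = -602 - 422 = -1024$)
$\left(E - 411\right)^{2} = \left(-1024 - 411\right)^{2} = \left(-1435\right)^{2} = 2059225$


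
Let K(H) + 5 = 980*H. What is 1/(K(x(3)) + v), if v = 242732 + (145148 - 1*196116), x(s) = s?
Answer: 1/194699 ≈ 5.1361e-6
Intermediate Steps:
v = 191764 (v = 242732 + (145148 - 196116) = 242732 - 50968 = 191764)
K(H) = -5 + 980*H
1/(K(x(3)) + v) = 1/((-5 + 980*3) + 191764) = 1/((-5 + 2940) + 191764) = 1/(2935 + 191764) = 1/194699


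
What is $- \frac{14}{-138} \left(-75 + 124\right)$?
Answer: $\frac{343}{69} \approx 4.971$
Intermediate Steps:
$- \frac{14}{-138} \left(-75 + 124\right) = \left(-14\right) \left(- \frac{1}{138}\right) 49 = \frac{7}{69} \cdot 49 = \frac{343}{69}$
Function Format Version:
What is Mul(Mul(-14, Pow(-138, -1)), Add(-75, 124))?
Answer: Rational(343, 69) ≈ 4.9710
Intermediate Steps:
Mul(Mul(-14, Pow(-138, -1)), Add(-75, 124)) = Mul(Mul(-14, Rational(-1, 138)), 49) = Mul(Rational(7, 69), 49) = Rational(343, 69)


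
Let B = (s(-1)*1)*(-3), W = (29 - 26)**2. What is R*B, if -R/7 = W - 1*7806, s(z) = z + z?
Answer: 327474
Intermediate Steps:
W = 9 (W = 3**2 = 9)
s(z) = 2*z
B = 6 (B = ((2*(-1))*1)*(-3) = -2*1*(-3) = -2*(-3) = 6)
R = 54579 (R = -7*(9 - 1*7806) = -7*(9 - 7806) = -7*(-7797) = 54579)
R*B = 54579*6 = 327474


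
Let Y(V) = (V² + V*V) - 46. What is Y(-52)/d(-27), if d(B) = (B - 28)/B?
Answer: 144774/55 ≈ 2632.3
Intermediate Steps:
Y(V) = -46 + 2*V² (Y(V) = (V² + V²) - 46 = 2*V² - 46 = -46 + 2*V²)
d(B) = (-28 + B)/B
Y(-52)/d(-27) = (-46 + 2*(-52)²)/(((-28 - 27)/(-27))) = (-46 + 2*2704)/((-1/27*(-55))) = (-46 + 5408)/(55/27) = 5362*(27/55) = 144774/55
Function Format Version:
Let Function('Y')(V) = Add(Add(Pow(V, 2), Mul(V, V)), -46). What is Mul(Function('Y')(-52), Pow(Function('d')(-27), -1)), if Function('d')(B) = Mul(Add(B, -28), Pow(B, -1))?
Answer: Rational(144774, 55) ≈ 2632.3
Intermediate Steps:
Function('Y')(V) = Add(-46, Mul(2, Pow(V, 2))) (Function('Y')(V) = Add(Add(Pow(V, 2), Pow(V, 2)), -46) = Add(Mul(2, Pow(V, 2)), -46) = Add(-46, Mul(2, Pow(V, 2))))
Function('d')(B) = Mul(Pow(B, -1), Add(-28, B)) (Function('d')(B) = Mul(Add(-28, B), Pow(B, -1)) = Mul(Pow(B, -1), Add(-28, B)))
Mul(Function('Y')(-52), Pow(Function('d')(-27), -1)) = Mul(Add(-46, Mul(2, Pow(-52, 2))), Pow(Mul(Pow(-27, -1), Add(-28, -27)), -1)) = Mul(Add(-46, Mul(2, 2704)), Pow(Mul(Rational(-1, 27), -55), -1)) = Mul(Add(-46, 5408), Pow(Rational(55, 27), -1)) = Mul(5362, Rational(27, 55)) = Rational(144774, 55)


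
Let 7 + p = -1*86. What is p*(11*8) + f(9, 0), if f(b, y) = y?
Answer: -8184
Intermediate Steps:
p = -93 (p = -7 - 1*86 = -7 - 86 = -93)
p*(11*8) + f(9, 0) = -1023*8 + 0 = -93*88 + 0 = -8184 + 0 = -8184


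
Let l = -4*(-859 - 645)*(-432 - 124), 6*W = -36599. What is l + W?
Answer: -20105975/6 ≈ -3.3510e+6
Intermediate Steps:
W = -36599/6 (W = (⅙)*(-36599) = -36599/6 ≈ -6099.8)
l = -3344896 (l = -(-6016)*(-556) = -4*836224 = -3344896)
l + W = -3344896 - 36599/6 = -20105975/6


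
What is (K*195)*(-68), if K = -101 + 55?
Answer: 609960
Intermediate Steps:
K = -46
(K*195)*(-68) = -46*195*(-68) = -8970*(-68) = 609960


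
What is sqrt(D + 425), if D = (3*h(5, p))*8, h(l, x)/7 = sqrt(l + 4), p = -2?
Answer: sqrt(929) ≈ 30.479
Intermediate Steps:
h(l, x) = 7*sqrt(4 + l) (h(l, x) = 7*sqrt(l + 4) = 7*sqrt(4 + l))
D = 504 (D = (3*(7*sqrt(4 + 5)))*8 = (3*(7*sqrt(9)))*8 = (3*(7*3))*8 = (3*21)*8 = 63*8 = 504)
sqrt(D + 425) = sqrt(504 + 425) = sqrt(929)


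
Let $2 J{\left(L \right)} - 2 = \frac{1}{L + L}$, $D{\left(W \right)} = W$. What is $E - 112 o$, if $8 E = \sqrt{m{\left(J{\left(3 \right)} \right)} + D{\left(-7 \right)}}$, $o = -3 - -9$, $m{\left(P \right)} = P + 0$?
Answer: $-672 + \frac{i \sqrt{213}}{48} \approx -672.0 + 0.30405 i$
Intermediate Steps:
$J{\left(L \right)} = 1 + \frac{1}{4 L}$ ($J{\left(L \right)} = 1 + \frac{1}{2 \left(L + L\right)} = 1 + \frac{1}{2 \cdot 2 L} = 1 + \frac{\frac{1}{2} \frac{1}{L}}{2} = 1 + \frac{1}{4 L}$)
$m{\left(P \right)} = P$
$o = 6$ ($o = -3 + 9 = 6$)
$E = \frac{i \sqrt{213}}{48}$ ($E = \frac{\sqrt{\frac{\frac{1}{4} + 3}{3} - 7}}{8} = \frac{\sqrt{\frac{1}{3} \cdot \frac{13}{4} - 7}}{8} = \frac{\sqrt{\frac{13}{12} - 7}}{8} = \frac{\sqrt{- \frac{71}{12}}}{8} = \frac{\frac{1}{6} i \sqrt{213}}{8} = \frac{i \sqrt{213}}{48} \approx 0.30405 i$)
$E - 112 o = \frac{i \sqrt{213}}{48} - 672 = -672 + \frac{i \sqrt{213}}{48}$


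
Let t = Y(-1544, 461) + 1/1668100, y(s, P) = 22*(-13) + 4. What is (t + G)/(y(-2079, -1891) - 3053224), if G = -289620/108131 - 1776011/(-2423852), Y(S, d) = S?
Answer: 84485591159588333511/166873429256452262432900 ≈ 0.00050629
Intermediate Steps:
y(s, P) = -282 (y(s, P) = -286 + 4 = -282)
G = -509954170799/262093540612 (G = -289620*1/108131 - 1776011*(-1/2423852) = -289620/108131 + 1776011/2423852 = -509954170799/262093540612 ≈ -1.9457)
t = -2575546399/1668100 (t = -1544 + 1/1668100 = -2575546399/1668100 ≈ -1544.0)
(t + G)/(y(-2079, -1891) - 3053224) = (-2575546399/1668100 - 509954170799/262093540612)/(-282 - 3053224) = -84485591159588333511/54649779386859650/(-3053506) = -84485591159588333511/54649779386859650*(-1/3053506) = 84485591159588333511/166873429256452262432900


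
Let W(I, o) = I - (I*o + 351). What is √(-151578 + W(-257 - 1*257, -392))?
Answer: I*√353931 ≈ 594.92*I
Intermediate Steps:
W(I, o) = -351 + I - I*o (W(I, o) = I - (351 + I*o) = I + (-351 - I*o) = -351 + I - I*o)
√(-151578 + W(-257 - 1*257, -392)) = √(-151578 + (-351 + (-257 - 1*257) - 1*(-257 - 1*257)*(-392))) = √(-151578 + (-351 + (-257 - 257) - 1*(-257 - 257)*(-392))) = √(-151578 + (-351 - 514 - 1*(-514)*(-392))) = √(-151578 + (-351 - 514 - 201488)) = √(-151578 - 202353) = √(-353931) = I*√353931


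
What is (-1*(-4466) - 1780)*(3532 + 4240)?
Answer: 20875592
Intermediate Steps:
(-1*(-4466) - 1780)*(3532 + 4240) = (4466 - 1780)*7772 = 2686*7772 = 20875592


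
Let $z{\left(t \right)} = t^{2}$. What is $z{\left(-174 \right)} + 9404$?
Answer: $39680$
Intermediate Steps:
$z{\left(-174 \right)} + 9404 = \left(-174\right)^{2} + 9404 = 30276 + 9404 = 39680$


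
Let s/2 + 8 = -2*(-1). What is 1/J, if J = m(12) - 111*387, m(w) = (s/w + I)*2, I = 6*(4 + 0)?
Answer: -1/42911 ≈ -2.3304e-5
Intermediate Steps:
s = -12 (s = -16 + 2*(-2*(-1)) = -16 + 2*2 = -16 + 4 = -12)
I = 24 (I = 6*4 = 24)
m(w) = 48 - 24/w (m(w) = (-12/w + 24)*2 = (24 - 12/w)*2 = 48 - 24/w)
J = -42911 (J = (48 - 24/12) - 111*387 = (48 - 24*1/12) - 42957 = (48 - 2) - 42957 = 46 - 42957 = -42911)
1/J = 1/(-42911) = -1/42911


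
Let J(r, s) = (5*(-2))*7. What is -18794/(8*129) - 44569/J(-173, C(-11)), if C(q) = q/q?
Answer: 1595701/2580 ≈ 618.49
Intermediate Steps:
C(q) = 1
J(r, s) = -70 (J(r, s) = -10*7 = -70)
-18794/(8*129) - 44569/J(-173, C(-11)) = -18794/(8*129) - 44569/(-70) = -18794/1032 - 44569*(-1/70) = -18794*1/1032 + 6367/10 = -9397/516 + 6367/10 = 1595701/2580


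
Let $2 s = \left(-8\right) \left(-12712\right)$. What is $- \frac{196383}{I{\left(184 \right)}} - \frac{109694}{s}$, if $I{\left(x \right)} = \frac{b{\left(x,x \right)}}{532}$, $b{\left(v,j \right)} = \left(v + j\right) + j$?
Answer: $- \frac{110675912337}{584752} \approx -1.8927 \cdot 10^{5}$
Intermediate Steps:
$b{\left(v,j \right)} = v + 2 j$ ($b{\left(v,j \right)} = \left(j + v\right) + j = v + 2 j$)
$s = 50848$ ($s = \frac{\left(-8\right) \left(-12712\right)}{2} = \frac{1}{2} \cdot 101696 = 50848$)
$I{\left(x \right)} = \frac{3 x}{532}$ ($I{\left(x \right)} = \frac{x + 2 x}{532} = 3 x \frac{1}{532} = \frac{3 x}{532}$)
$- \frac{196383}{I{\left(184 \right)}} - \frac{109694}{s} = - \frac{196383}{\frac{3}{532} \cdot 184} - \frac{109694}{50848} = - \frac{196383}{\frac{138}{133}} - \frac{54847}{25424} = \left(-196383\right) \frac{133}{138} - \frac{54847}{25424} = - \frac{8706313}{46} - \frac{54847}{25424} = - \frac{110675912337}{584752}$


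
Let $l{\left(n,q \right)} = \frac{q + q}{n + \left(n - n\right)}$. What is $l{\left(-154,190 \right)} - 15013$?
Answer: $- \frac{1156191}{77} \approx -15015.0$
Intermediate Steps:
$l{\left(n,q \right)} = \frac{2 q}{n}$ ($l{\left(n,q \right)} = \frac{2 q}{n + 0} = \frac{2 q}{n}$)
$l{\left(-154,190 \right)} - 15013 = 2 \cdot 190 \frac{1}{-154} - 15013 = 2 \cdot 190 \left(- \frac{1}{154}\right) - 15013 = - \frac{190}{77} - 15013 = - \frac{1156191}{77}$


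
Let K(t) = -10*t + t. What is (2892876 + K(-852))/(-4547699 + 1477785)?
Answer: -1450272/1534957 ≈ -0.94483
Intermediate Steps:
K(t) = -9*t
(2892876 + K(-852))/(-4547699 + 1477785) = (2892876 - 9*(-852))/(-4547699 + 1477785) = (2892876 + 7668)/(-3069914) = 2900544*(-1/3069914) = -1450272/1534957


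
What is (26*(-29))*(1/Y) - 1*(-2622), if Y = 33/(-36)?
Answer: 37890/11 ≈ 3444.5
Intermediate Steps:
Y = -11/12 (Y = 33*(-1/36) = -11/12 ≈ -0.91667)
(26*(-29))*(1/Y) - 1*(-2622) = (26*(-29))*(1/(-11/12)) - 1*(-2622) = -754*(-12)/11 + 2622 = -754*(-12/11) + 2622 = 9048/11 + 2622 = 37890/11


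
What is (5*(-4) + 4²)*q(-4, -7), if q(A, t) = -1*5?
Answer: 20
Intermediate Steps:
q(A, t) = -5
(5*(-4) + 4²)*q(-4, -7) = (5*(-4) + 4²)*(-5) = (-20 + 16)*(-5) = -4*(-5) = 20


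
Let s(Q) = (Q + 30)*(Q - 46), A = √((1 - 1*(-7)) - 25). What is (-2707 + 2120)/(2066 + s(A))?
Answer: -392703/451913 - 9392*I*√17/451913 ≈ -0.86898 - 0.08569*I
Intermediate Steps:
A = I*√17 (A = √((1 + 7) - 25) = √(8 - 25) = √(-17) = I*√17 ≈ 4.1231*I)
s(Q) = (-46 + Q)*(30 + Q) (s(Q) = (30 + Q)*(-46 + Q) = (-46 + Q)*(30 + Q))
(-2707 + 2120)/(2066 + s(A)) = (-2707 + 2120)/(2066 + (-1380 + (I*√17)² - 16*I*√17)) = -587/(2066 + (-1380 - 17 - 16*I*√17)) = -587/(2066 + (-1397 - 16*I*√17)) = -587/(669 - 16*I*√17)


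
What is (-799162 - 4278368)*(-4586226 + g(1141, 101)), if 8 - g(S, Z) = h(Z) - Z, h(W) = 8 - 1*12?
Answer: 23286126340890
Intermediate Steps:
h(W) = -4 (h(W) = 8 - 12 = -4)
g(S, Z) = 12 + Z (g(S, Z) = 8 - (-4 - Z) = 8 + (4 + Z) = 12 + Z)
(-799162 - 4278368)*(-4586226 + g(1141, 101)) = (-799162 - 4278368)*(-4586226 + (12 + 101)) = -5077530*(-4586226 + 113) = -5077530*(-4586113) = 23286126340890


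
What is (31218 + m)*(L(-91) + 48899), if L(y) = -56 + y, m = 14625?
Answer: 2234937936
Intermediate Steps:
(31218 + m)*(L(-91) + 48899) = (31218 + 14625)*((-56 - 91) + 48899) = 45843*(-147 + 48899) = 45843*48752 = 2234937936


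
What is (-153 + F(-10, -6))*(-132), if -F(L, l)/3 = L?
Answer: 16236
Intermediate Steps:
F(L, l) = -3*L
(-153 + F(-10, -6))*(-132) = (-153 - 3*(-10))*(-132) = (-153 + 30)*(-132) = -123*(-132) = 16236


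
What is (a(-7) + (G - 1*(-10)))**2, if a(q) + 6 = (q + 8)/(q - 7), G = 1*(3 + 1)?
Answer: 12321/196 ≈ 62.862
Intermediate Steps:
G = 4 (G = 1*4 = 4)
a(q) = -6 + (8 + q)/(-7 + q) (a(q) = -6 + (q + 8)/(q - 7) = -6 + (8 + q)/(-7 + q))
(a(-7) + (G - 1*(-10)))**2 = (5*(10 - 1*(-7))/(-7 - 7) + (4 - 1*(-10)))**2 = (5*(10 + 7)/(-14) + (4 + 10))**2 = (5*(-1/14)*17 + 14)**2 = (-85/14 + 14)**2 = (111/14)**2 = 12321/196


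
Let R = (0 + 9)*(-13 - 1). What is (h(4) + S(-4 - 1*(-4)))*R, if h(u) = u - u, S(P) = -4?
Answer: 504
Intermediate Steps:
h(u) = 0
R = -126 (R = 9*(-14) = -126)
(h(4) + S(-4 - 1*(-4)))*R = (0 - 4)*(-126) = -4*(-126) = 504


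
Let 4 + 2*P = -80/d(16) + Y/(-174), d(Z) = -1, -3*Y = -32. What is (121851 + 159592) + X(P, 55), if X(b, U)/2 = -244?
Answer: 280955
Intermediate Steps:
Y = 32/3 (Y = -1/3*(-32) = 32/3 ≈ 10.667)
P = 9910/261 (P = -2 + (-80/(-1) + (32/3)/(-174))/2 = -2 + (-80*(-1) + (32/3)*(-1/174))/2 = -2 + (80 - 16/261)/2 = -2 + (1/2)*(20864/261) = -2 + 10432/261 = 9910/261 ≈ 37.969)
X(b, U) = -488 (X(b, U) = 2*(-244) = -488)
(121851 + 159592) + X(P, 55) = (121851 + 159592) - 488 = 281443 - 488 = 280955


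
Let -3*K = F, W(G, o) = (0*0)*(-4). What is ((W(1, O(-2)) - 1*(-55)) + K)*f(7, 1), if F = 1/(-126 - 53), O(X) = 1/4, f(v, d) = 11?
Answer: 324896/537 ≈ 605.02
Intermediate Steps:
O(X) = ¼
W(G, o) = 0 (W(G, o) = 0*(-4) = 0)
F = -1/179 (F = 1/(-179) = -1/179 ≈ -0.0055866)
K = 1/537 (K = -⅓*(-1/179) = 1/537 ≈ 0.0018622)
((W(1, O(-2)) - 1*(-55)) + K)*f(7, 1) = ((0 - 1*(-55)) + 1/537)*11 = ((0 + 55) + 1/537)*11 = (55 + 1/537)*11 = (29536/537)*11 = 324896/537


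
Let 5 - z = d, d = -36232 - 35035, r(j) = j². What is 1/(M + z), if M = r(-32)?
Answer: 1/72296 ≈ 1.3832e-5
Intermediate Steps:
d = -71267
z = 71272 (z = 5 - 1*(-71267) = 5 + 71267 = 71272)
M = 1024 (M = (-32)² = 1024)
1/(M + z) = 1/(1024 + 71272) = 1/72296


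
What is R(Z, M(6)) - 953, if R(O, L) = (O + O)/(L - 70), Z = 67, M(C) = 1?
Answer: -65891/69 ≈ -954.94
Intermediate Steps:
R(O, L) = 2*O/(-70 + L) (R(O, L) = (2*O)/(-70 + L) = 2*O/(-70 + L))
R(Z, M(6)) - 953 = 2*67/(-70 + 1) - 953 = 2*67/(-69) - 953 = 2*67*(-1/69) - 953 = -134/69 - 953 = -65891/69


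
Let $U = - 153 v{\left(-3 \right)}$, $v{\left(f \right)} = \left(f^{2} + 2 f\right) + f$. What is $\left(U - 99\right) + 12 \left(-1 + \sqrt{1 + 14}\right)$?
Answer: $-111 + 12 \sqrt{15} \approx -64.524$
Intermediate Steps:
$v{\left(f \right)} = f^{2} + 3 f$
$U = 0$ ($U = - 153 \left(- 3 \left(3 - 3\right)\right) = - 153 \left(\left(-3\right) 0\right) = \left(-153\right) 0 = 0$)
$\left(U - 99\right) + 12 \left(-1 + \sqrt{1 + 14}\right) = \left(0 - 99\right) + 12 \left(-1 + \sqrt{1 + 14}\right) = -99 + 12 \left(-1 + \sqrt{15}\right) = -99 - \left(12 - 12 \sqrt{15}\right) = -111 + 12 \sqrt{15}$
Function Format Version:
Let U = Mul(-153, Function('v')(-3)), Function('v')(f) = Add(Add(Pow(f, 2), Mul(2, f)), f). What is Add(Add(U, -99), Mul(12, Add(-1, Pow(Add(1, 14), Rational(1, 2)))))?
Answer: Add(-111, Mul(12, Pow(15, Rational(1, 2)))) ≈ -64.524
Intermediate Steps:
Function('v')(f) = Add(Pow(f, 2), Mul(3, f))
U = 0 (U = Mul(-153, Mul(-3, Add(3, -3))) = Mul(-153, Mul(-3, 0)) = Mul(-153, 0) = 0)
Add(Add(U, -99), Mul(12, Add(-1, Pow(Add(1, 14), Rational(1, 2))))) = Add(Add(0, -99), Mul(12, Add(-1, Pow(Add(1, 14), Rational(1, 2))))) = Add(-99, Mul(12, Add(-1, Pow(15, Rational(1, 2))))) = Add(-99, Add(-12, Mul(12, Pow(15, Rational(1, 2))))) = Add(-111, Mul(12, Pow(15, Rational(1, 2))))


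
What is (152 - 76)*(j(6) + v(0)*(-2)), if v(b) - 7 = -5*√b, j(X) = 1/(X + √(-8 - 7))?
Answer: 76*(-14*√15 + 83*I)/(√15 - 6*I) ≈ -1055.1 - 5.7715*I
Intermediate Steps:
j(X) = 1/(X + I*√15) (j(X) = 1/(X + √(-15)) = 1/(X + I*√15))
v(b) = 7 - 5*√b
(152 - 76)*(j(6) + v(0)*(-2)) = (152 - 76)*(1/(6 + I*√15) + (7 - 5*√0)*(-2)) = 76*(1/(6 + I*√15) + (7 - 5*0)*(-2)) = 76*(1/(6 + I*√15) + (7 + 0)*(-2)) = 76*(1/(6 + I*√15) + 7*(-2)) = 76*(1/(6 + I*√15) - 14) = 76*(-14 + 1/(6 + I*√15)) = -1064 + 76/(6 + I*√15)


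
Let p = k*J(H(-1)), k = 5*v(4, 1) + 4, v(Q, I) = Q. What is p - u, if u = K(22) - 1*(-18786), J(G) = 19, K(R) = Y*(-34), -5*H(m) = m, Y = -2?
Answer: -18398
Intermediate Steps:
H(m) = -m/5
K(R) = 68 (K(R) = -2*(-34) = 68)
k = 24 (k = 5*4 + 4 = 20 + 4 = 24)
p = 456 (p = 24*19 = 456)
u = 18854 (u = 68 - 1*(-18786) = 68 + 18786 = 18854)
p - u = 456 - 1*18854 = 456 - 18854 = -18398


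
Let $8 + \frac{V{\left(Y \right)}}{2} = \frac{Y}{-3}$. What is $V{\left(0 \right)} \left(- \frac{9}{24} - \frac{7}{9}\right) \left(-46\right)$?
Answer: $- \frac{7636}{9} \approx -848.44$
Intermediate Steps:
$V{\left(Y \right)} = -16 - \frac{2 Y}{3}$ ($V{\left(Y \right)} = -16 + 2 \frac{Y}{-3} = -16 + 2 Y \left(- \frac{1}{3}\right) = -16 + 2 \left(- \frac{Y}{3}\right) = -16 - \frac{2 Y}{3}$)
$V{\left(0 \right)} \left(- \frac{9}{24} - \frac{7}{9}\right) \left(-46\right) = \left(-16 - 0\right) \left(- \frac{9}{24} - \frac{7}{9}\right) \left(-46\right) = \left(-16 + 0\right) \left(\left(-9\right) \frac{1}{24} - \frac{7}{9}\right) \left(-46\right) = - 16 \left(- \frac{3}{8} - \frac{7}{9}\right) \left(-46\right) = \left(-16\right) \left(- \frac{83}{72}\right) \left(-46\right) = \frac{166}{9} \left(-46\right) = - \frac{7636}{9}$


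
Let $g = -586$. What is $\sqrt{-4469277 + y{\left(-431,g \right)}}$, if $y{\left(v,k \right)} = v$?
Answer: $2 i \sqrt{1117427} \approx 2114.2 i$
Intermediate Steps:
$\sqrt{-4469277 + y{\left(-431,g \right)}} = \sqrt{-4469277 - 431} = \sqrt{-4469708} = 2 i \sqrt{1117427}$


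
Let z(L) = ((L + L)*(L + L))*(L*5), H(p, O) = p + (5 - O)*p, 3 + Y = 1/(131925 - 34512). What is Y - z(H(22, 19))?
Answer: 45576923946322/97413 ≈ 4.6787e+8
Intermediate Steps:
Y = -292238/97413 (Y = -3 + 1/(131925 - 34512) = -3 + 1/97413 = -292238/97413 ≈ -3.0000)
H(p, O) = p + p*(5 - O)
z(L) = 20*L³ (z(L) = ((2*L)*(2*L))*(5*L) = (4*L²)*(5*L) = 20*L³)
Y - z(H(22, 19)) = -292238/97413 - 20*(22*(6 - 1*19))³ = -292238/97413 - 20*(22*(6 - 19))³ = -292238/97413 - 20*(22*(-13))³ = -292238/97413 - 20*(-286)³ = -292238/97413 - 20*(-23393656) = -292238/97413 - 1*(-467873120) = -292238/97413 + 467873120 = 45576923946322/97413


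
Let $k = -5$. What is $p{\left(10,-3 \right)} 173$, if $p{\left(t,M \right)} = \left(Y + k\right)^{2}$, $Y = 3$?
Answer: $692$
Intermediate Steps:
$p{\left(t,M \right)} = 4$ ($p{\left(t,M \right)} = \left(3 - 5\right)^{2} = \left(-2\right)^{2} = 4$)
$p{\left(10,-3 \right)} 173 = 4 \cdot 173 = 692$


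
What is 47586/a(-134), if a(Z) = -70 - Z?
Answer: 23793/32 ≈ 743.53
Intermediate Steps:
47586/a(-134) = 47586/(-70 - 1*(-134)) = 47586/(-70 + 134) = 47586/64 = 47586*(1/64) = 23793/32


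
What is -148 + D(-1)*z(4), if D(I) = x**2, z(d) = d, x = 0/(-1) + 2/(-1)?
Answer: -132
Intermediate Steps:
x = -2 (x = 0*(-1) + 2*(-1) = 0 - 2 = -2)
D(I) = 4 (D(I) = (-2)**2 = 4)
-148 + D(-1)*z(4) = -148 + 4*4 = -148 + 16 = -132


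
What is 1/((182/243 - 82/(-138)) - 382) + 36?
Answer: 76584087/2127491 ≈ 35.997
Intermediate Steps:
1/((182/243 - 82/(-138)) - 382) + 36 = 1/((182*(1/243) - 82*(-1/138)) - 382) + 36 = 1/((182/243 + 41/69) - 382) + 36 = 1/(7507/5589 - 382) + 36 = 1/(-2127491/5589) + 36 = -5589/2127491 + 36 = 76584087/2127491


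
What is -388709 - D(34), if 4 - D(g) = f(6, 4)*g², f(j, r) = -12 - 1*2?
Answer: -404897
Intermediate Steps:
f(j, r) = -14 (f(j, r) = -12 - 2 = -14)
D(g) = 4 + 14*g² (D(g) = 4 - (-14)*g² = 4 + 14*g²)
-388709 - D(34) = -388709 - (4 + 14*34²) = -388709 - (4 + 14*1156) = -388709 - (4 + 16184) = -388709 - 1*16188 = -388709 - 16188 = -404897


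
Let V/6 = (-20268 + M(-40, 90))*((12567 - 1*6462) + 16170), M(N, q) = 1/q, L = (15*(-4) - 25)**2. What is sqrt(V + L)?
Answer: I*sqrt(2708809490) ≈ 52046.0*I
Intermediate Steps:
L = 7225 (L = (-60 - 25)**2 = (-85)**2 = 7225)
V = -2708816715 (V = 6*((-20268 + 1/90)*((12567 - 1*6462) + 16170)) = 6*((-20268 + 1/90)*((12567 - 6462) + 16170)) = 6*(-1824119*(6105 + 16170)/90) = 6*(-1824119/90*22275) = 6*(-902938905/2) = -2708816715)
sqrt(V + L) = sqrt(-2708816715 + 7225) = sqrt(-2708809490) = I*sqrt(2708809490)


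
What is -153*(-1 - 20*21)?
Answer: 64413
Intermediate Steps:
-153*(-1 - 20*21) = -153*(-1 - 420) = -153*(-421) = 64413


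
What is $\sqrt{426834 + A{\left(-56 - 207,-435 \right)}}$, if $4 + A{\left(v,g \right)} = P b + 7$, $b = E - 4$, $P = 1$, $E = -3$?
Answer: $\sqrt{426830} \approx 653.32$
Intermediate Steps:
$b = -7$ ($b = -3 - 4 = -7$)
$A{\left(v,g \right)} = -4$ ($A{\left(v,g \right)} = -4 + \left(1 \left(-7\right) + 7\right) = -4 + \left(-7 + 7\right) = -4 + 0 = -4$)
$\sqrt{426834 + A{\left(-56 - 207,-435 \right)}} = \sqrt{426834 - 4} = \sqrt{426830}$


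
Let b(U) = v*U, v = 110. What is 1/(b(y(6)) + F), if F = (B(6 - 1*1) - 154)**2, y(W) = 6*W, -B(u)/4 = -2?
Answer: 1/25276 ≈ 3.9563e-5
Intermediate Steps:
B(u) = 8 (B(u) = -4*(-2) = 8)
F = 21316 (F = (8 - 154)**2 = (-146)**2 = 21316)
b(U) = 110*U
1/(b(y(6)) + F) = 1/(110*(6*6) + 21316) = 1/(110*36 + 21316) = 1/(3960 + 21316) = 1/25276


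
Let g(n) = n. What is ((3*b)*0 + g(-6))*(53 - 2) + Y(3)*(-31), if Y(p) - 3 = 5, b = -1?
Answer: -554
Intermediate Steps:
Y(p) = 8 (Y(p) = 3 + 5 = 8)
((3*b)*0 + g(-6))*(53 - 2) + Y(3)*(-31) = ((3*(-1))*0 - 6)*(53 - 2) + 8*(-31) = (-3*0 - 6)*51 - 248 = (0 - 6)*51 - 248 = -6*51 - 248 = -306 - 248 = -554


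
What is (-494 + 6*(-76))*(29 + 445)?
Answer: -450300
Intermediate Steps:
(-494 + 6*(-76))*(29 + 445) = (-494 - 456)*474 = -950*474 = -450300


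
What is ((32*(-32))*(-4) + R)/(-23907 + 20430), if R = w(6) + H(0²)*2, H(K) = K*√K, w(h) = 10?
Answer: -4106/3477 ≈ -1.1809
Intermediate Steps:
H(K) = K^(3/2)
R = 10 (R = 10 + (0²)^(3/2)*2 = 10 + 0^(3/2)*2 = 10 + 0*2 = 10 + 0 = 10)
((32*(-32))*(-4) + R)/(-23907 + 20430) = ((32*(-32))*(-4) + 10)/(-23907 + 20430) = (-1024*(-4) + 10)/(-3477) = (4096 + 10)*(-1/3477) = 4106*(-1/3477) = -4106/3477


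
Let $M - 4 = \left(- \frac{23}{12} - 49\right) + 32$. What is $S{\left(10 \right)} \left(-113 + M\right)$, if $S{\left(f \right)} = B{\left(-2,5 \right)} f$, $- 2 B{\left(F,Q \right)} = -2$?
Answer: $- \frac{7675}{6} \approx -1279.2$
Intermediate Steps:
$B{\left(F,Q \right)} = 1$ ($B{\left(F,Q \right)} = \left(- \frac{1}{2}\right) \left(-2\right) = 1$)
$S{\left(f \right)} = f$ ($S{\left(f \right)} = 1 f = f$)
$M = - \frac{179}{12}$ ($M = 4 + \left(\left(- \frac{23}{12} - 49\right) + 32\right) = 4 + \left(- \frac{611}{12} + 32\right) = 4 - \frac{227}{12} = - \frac{179}{12} \approx -14.917$)
$S{\left(10 \right)} \left(-113 + M\right) = 10 \left(-113 - \frac{179}{12}\right) = 10 \left(- \frac{1535}{12}\right) = - \frac{7675}{6}$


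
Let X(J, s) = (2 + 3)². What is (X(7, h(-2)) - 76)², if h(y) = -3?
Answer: 2601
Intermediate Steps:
X(J, s) = 25 (X(J, s) = 5² = 25)
(X(7, h(-2)) - 76)² = (25 - 76)² = (-51)² = 2601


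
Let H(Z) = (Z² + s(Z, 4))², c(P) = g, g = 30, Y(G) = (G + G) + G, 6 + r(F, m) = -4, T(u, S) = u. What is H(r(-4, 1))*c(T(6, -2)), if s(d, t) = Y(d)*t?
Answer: 12000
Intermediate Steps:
r(F, m) = -10 (r(F, m) = -6 - 4 = -10)
Y(G) = 3*G (Y(G) = 2*G + G = 3*G)
s(d, t) = 3*d*t (s(d, t) = (3*d)*t = 3*d*t)
c(P) = 30
H(Z) = (Z² + 12*Z)² (H(Z) = (Z² + 3*Z*4)² = (Z² + 12*Z)²)
H(r(-4, 1))*c(T(6, -2)) = ((-10)²*(12 - 10)²)*30 = (100*2²)*30 = (100*4)*30 = 400*30 = 12000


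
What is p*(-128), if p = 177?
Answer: -22656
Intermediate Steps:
p*(-128) = 177*(-128) = -22656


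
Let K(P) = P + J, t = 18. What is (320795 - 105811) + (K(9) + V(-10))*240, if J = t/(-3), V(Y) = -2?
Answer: 215224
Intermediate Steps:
J = -6 (J = 18/(-3) = 18*(-⅓) = -6)
K(P) = -6 + P (K(P) = P - 6 = -6 + P)
(320795 - 105811) + (K(9) + V(-10))*240 = (320795 - 105811) + ((-6 + 9) - 2)*240 = 214984 + (3 - 2)*240 = 214984 + 1*240 = 214984 + 240 = 215224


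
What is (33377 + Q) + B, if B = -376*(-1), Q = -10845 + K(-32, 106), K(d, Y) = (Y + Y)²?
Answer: 67852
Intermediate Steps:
K(d, Y) = 4*Y² (K(d, Y) = (2*Y)² = 4*Y²)
Q = 34099 (Q = -10845 + 4*106² = -10845 + 4*11236 = -10845 + 44944 = 34099)
B = 376
(33377 + Q) + B = (33377 + 34099) + 376 = 67476 + 376 = 67852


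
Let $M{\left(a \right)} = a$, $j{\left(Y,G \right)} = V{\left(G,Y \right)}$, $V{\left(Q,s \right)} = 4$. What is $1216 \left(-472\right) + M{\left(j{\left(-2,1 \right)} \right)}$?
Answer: $-573948$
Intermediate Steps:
$j{\left(Y,G \right)} = 4$
$1216 \left(-472\right) + M{\left(j{\left(-2,1 \right)} \right)} = 1216 \left(-472\right) + 4 = -573952 + 4 = -573948$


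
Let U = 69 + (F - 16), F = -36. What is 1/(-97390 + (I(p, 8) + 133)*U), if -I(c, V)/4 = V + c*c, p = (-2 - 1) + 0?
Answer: -1/96285 ≈ -1.0386e-5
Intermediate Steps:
p = -3 (p = -3 + 0 = -3)
U = 17 (U = 69 + (-36 - 16) = 69 - 52 = 17)
I(c, V) = -4*V - 4*c² (I(c, V) = -4*(V + c*c) = -4*(V + c²) = -4*V - 4*c²)
1/(-97390 + (I(p, 8) + 133)*U) = 1/(-97390 + ((-4*8 - 4*(-3)²) + 133)*17) = 1/(-97390 + ((-32 - 4*9) + 133)*17) = 1/(-97390 + ((-32 - 36) + 133)*17) = 1/(-97390 + (-68 + 133)*17) = 1/(-97390 + 65*17) = 1/(-97390 + 1105) = 1/(-96285) = -1/96285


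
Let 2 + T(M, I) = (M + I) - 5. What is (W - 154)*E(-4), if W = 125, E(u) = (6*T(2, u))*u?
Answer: -6264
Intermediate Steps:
T(M, I) = -7 + I + M (T(M, I) = -2 + ((M + I) - 5) = -2 + ((I + M) - 5) = -2 + (-5 + I + M) = -7 + I + M)
E(u) = u*(-30 + 6*u) (E(u) = (6*(-7 + u + 2))*u = (6*(-5 + u))*u = (-30 + 6*u)*u = u*(-30 + 6*u))
(W - 154)*E(-4) = (125 - 154)*(6*(-4)*(-5 - 4)) = -174*(-4)*(-9) = -29*216 = -6264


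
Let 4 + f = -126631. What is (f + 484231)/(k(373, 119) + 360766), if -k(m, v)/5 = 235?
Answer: 357596/359591 ≈ 0.99445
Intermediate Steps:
f = -126635 (f = -4 - 126631 = -126635)
k(m, v) = -1175 (k(m, v) = -5*235 = -1175)
(f + 484231)/(k(373, 119) + 360766) = (-126635 + 484231)/(-1175 + 360766) = 357596/359591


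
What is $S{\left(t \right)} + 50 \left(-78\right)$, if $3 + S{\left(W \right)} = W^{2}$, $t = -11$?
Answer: $-3782$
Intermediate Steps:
$S{\left(W \right)} = -3 + W^{2}$
$S{\left(t \right)} + 50 \left(-78\right) = \left(-3 + \left(-11\right)^{2}\right) + 50 \left(-78\right) = \left(-3 + 121\right) - 3900 = 118 - 3900 = -3782$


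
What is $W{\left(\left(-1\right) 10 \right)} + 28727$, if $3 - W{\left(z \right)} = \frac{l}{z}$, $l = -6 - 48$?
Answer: $\frac{143623}{5} \approx 28725.0$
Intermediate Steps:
$l = -54$ ($l = -6 - 48 = -54$)
$W{\left(z \right)} = 3 + \frac{54}{z}$ ($W{\left(z \right)} = 3 - - \frac{54}{z} = 3 + \frac{54}{z}$)
$W{\left(\left(-1\right) 10 \right)} + 28727 = \left(3 + \frac{54}{\left(-1\right) 10}\right) + 28727 = \left(3 + \frac{54}{-10}\right) + 28727 = \left(3 + 54 \left(- \frac{1}{10}\right)\right) + 28727 = \left(3 - \frac{27}{5}\right) + 28727 = - \frac{12}{5} + 28727 = \frac{143623}{5}$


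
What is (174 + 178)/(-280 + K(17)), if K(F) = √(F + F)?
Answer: -49280/39183 - 176*√34/39183 ≈ -1.2839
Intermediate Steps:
K(F) = √2*√F (K(F) = √(2*F) = √2*√F)
(174 + 178)/(-280 + K(17)) = (174 + 178)/(-280 + √2*√17) = 352/(-280 + √34)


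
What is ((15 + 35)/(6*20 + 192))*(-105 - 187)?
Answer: -1825/39 ≈ -46.795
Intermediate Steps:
((15 + 35)/(6*20 + 192))*(-105 - 187) = (50/(120 + 192))*(-292) = (50/312)*(-292) = (50*(1/312))*(-292) = (25/156)*(-292) = -1825/39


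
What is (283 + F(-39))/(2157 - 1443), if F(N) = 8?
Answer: 97/238 ≈ 0.40756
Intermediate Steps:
(283 + F(-39))/(2157 - 1443) = (283 + 8)/(2157 - 1443) = 291/714 = 291*(1/714) = 97/238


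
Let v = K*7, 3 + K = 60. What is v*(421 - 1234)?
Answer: -324387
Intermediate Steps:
K = 57 (K = -3 + 60 = 57)
v = 399 (v = 57*7 = 399)
v*(421 - 1234) = 399*(421 - 1234) = 399*(-813) = -324387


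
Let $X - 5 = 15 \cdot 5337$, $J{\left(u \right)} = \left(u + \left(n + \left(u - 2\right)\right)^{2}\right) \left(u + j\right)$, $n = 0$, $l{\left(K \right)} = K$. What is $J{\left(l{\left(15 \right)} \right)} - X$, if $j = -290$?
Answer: $-130660$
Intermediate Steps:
$J{\left(u \right)} = \left(-290 + u\right) \left(u + \left(-2 + u\right)^{2}\right)$ ($J{\left(u \right)} = \left(u + \left(0 + \left(u - 2\right)\right)^{2}\right) \left(u - 290\right) = \left(u + \left(0 + \left(-2 + u\right)\right)^{2}\right) \left(-290 + u\right) = \left(u + \left(-2 + u\right)^{2}\right) \left(-290 + u\right) = \left(-290 + u\right) \left(u + \left(-2 + u\right)^{2}\right)$)
$X = 80060$ ($X = 5 + 15 \cdot 5337 = 5 + 80055 = 80060$)
$J{\left(l{\left(15 \right)} \right)} - X = \left(-1160 + 15^{3} - 293 \cdot 15^{2} + 874 \cdot 15\right) - 80060 = \left(-1160 + 3375 - 65925 + 13110\right) - 80060 = -50600 - 80060 = -130660$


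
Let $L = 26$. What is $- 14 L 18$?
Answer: $-6552$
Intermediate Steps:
$- 14 L 18 = \left(-14\right) 26 \cdot 18 = \left(-364\right) 18 = -6552$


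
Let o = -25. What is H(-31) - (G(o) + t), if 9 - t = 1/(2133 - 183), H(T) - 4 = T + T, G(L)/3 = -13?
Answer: -54599/1950 ≈ -27.999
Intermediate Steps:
G(L) = -39 (G(L) = 3*(-13) = -39)
H(T) = 4 + 2*T (H(T) = 4 + (T + T) = 4 + 2*T)
t = 17549/1950 (t = 9 - 1/(2133 - 183) = 9 - 1/1950 = 17549/1950 ≈ 8.9995)
H(-31) - (G(o) + t) = (4 + 2*(-31)) - (-39 + 17549/1950) = (4 - 62) - 1*(-58501/1950) = -58 + 58501/1950 = -54599/1950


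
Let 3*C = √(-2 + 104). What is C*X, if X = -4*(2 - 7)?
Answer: 20*√102/3 ≈ 67.330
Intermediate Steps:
C = √102/3 (C = √(-2 + 104)/3 = √102/3 ≈ 3.3665)
X = 20 (X = -4*(-5) = 20)
C*X = (√102/3)*20 = 20*√102/3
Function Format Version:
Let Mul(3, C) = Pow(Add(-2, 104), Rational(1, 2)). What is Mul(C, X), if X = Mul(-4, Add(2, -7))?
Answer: Mul(Rational(20, 3), Pow(102, Rational(1, 2))) ≈ 67.330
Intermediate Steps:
C = Mul(Rational(1, 3), Pow(102, Rational(1, 2))) (C = Mul(Rational(1, 3), Pow(Add(-2, 104), Rational(1, 2))) = Mul(Rational(1, 3), Pow(102, Rational(1, 2))) ≈ 3.3665)
X = 20 (X = Mul(-4, -5) = 20)
Mul(C, X) = Mul(Mul(Rational(1, 3), Pow(102, Rational(1, 2))), 20) = Mul(Rational(20, 3), Pow(102, Rational(1, 2)))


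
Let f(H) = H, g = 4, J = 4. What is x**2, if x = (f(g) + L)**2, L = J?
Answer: 4096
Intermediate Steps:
L = 4
x = 64 (x = (4 + 4)**2 = 8**2 = 64)
x**2 = 64**2 = 4096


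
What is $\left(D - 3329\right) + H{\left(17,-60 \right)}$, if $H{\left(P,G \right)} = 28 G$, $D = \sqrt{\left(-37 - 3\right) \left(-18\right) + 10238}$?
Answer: $-5009 + \sqrt{10958} \approx -4904.3$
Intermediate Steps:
$D = \sqrt{10958}$ ($D = \sqrt{\left(-40\right) \left(-18\right) + 10238} = \sqrt{720 + 10238} = \sqrt{10958} \approx 104.68$)
$\left(D - 3329\right) + H{\left(17,-60 \right)} = \left(\sqrt{10958} - 3329\right) + 28 \left(-60\right) = \left(-3329 + \sqrt{10958}\right) - 1680 = -5009 + \sqrt{10958}$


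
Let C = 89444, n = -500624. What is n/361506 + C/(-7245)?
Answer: -5993593924/436518495 ≈ -13.730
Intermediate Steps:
n/361506 + C/(-7245) = -500624/361506 + 89444/(-7245) = -500624*1/361506 + 89444*(-1/7245) = -250312/180753 - 89444/7245 = -5993593924/436518495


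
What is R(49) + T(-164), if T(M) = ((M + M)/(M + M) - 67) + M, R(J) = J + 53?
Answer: -128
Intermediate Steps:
R(J) = 53 + J
T(M) = -66 + M (T(M) = ((2*M)/((2*M)) - 67) + M = ((2*M)*(1/(2*M)) - 67) + M = (1 - 67) + M = -66 + M)
R(49) + T(-164) = (53 + 49) + (-66 - 164) = 102 - 230 = -128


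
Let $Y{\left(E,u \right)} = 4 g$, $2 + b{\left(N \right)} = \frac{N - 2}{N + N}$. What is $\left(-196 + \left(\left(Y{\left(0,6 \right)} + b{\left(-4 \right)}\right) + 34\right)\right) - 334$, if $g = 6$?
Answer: $- \frac{1893}{4} \approx -473.25$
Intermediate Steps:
$b{\left(N \right)} = -2 + \frac{-2 + N}{2 N}$ ($b{\left(N \right)} = -2 + \frac{N - 2}{N + N} = -2 + \frac{-2 + N}{2 N}$)
$Y{\left(E,u \right)} = 24$ ($Y{\left(E,u \right)} = 4 \cdot 6 = 24$)
$\left(-196 + \left(\left(Y{\left(0,6 \right)} + b{\left(-4 \right)}\right) + 34\right)\right) - 334 = \left(-196 + \left(\left(24 - \frac{5}{4}\right) + 34\right)\right) - 334 = \left(-196 + \left(\frac{91}{4} + 34\right)\right) - 334 = \left(-196 + \frac{227}{4}\right) - 334 = - \frac{557}{4} - 334 = - \frac{1893}{4}$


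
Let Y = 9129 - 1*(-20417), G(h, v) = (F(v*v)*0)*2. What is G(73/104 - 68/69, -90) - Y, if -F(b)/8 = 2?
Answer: -29546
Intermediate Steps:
F(b) = -16 (F(b) = -8*2 = -16)
G(h, v) = 0 (G(h, v) = -16*0*2 = 0*2 = 0)
Y = 29546 (Y = 9129 + 20417 = 29546)
G(73/104 - 68/69, -90) - Y = 0 - 1*29546 = 0 - 29546 = -29546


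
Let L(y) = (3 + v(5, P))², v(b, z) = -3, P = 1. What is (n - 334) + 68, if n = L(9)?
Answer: -266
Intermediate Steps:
L(y) = 0 (L(y) = (3 - 3)² = 0² = 0)
n = 0
(n - 334) + 68 = (0 - 334) + 68 = -334 + 68 = -266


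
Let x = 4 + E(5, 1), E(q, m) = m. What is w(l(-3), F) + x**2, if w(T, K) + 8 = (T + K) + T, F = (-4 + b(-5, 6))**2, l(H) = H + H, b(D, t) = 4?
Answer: 5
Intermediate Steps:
l(H) = 2*H
F = 0 (F = (-4 + 4)**2 = 0**2 = 0)
w(T, K) = -8 + K + 2*T (w(T, K) = -8 + ((T + K) + T) = -8 + ((K + T) + T) = -8 + (K + 2*T) = -8 + K + 2*T)
x = 5 (x = 4 + 1 = 5)
w(l(-3), F) + x**2 = (-8 + 0 + 2*(2*(-3))) + 5**2 = (-8 + 0 + 2*(-6)) + 25 = (-8 + 0 - 12) + 25 = -20 + 25 = 5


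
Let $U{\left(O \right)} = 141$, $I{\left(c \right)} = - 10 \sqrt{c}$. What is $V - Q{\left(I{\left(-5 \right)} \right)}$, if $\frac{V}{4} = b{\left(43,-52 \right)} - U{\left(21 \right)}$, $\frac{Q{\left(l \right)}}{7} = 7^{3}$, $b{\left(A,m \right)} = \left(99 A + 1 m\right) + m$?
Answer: $13647$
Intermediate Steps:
$b{\left(A,m \right)} = 2 m + 99 A$ ($b{\left(A,m \right)} = \left(99 A + m\right) + m = \left(m + 99 A\right) + m = 2 m + 99 A$)
$Q{\left(l \right)} = 2401$ ($Q{\left(l \right)} = 7 \cdot 7^{3} = 7 \cdot 343 = 2401$)
$V = 16048$ ($V = 4 \left(\left(2 \left(-52\right) + 99 \cdot 43\right) - 141\right) = 4 \left(\left(-104 + 4257\right) - 141\right) = 4 \left(4153 - 141\right) = 4 \cdot 4012 = 16048$)
$V - Q{\left(I{\left(-5 \right)} \right)} = 16048 - 2401 = 13647$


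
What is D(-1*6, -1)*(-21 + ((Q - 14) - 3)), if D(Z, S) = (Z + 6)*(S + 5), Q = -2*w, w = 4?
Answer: 0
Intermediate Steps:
Q = -8 (Q = -2*4 = -8)
D(Z, S) = (5 + S)*(6 + Z) (D(Z, S) = (6 + Z)*(5 + S) = (5 + S)*(6 + Z))
D(-1*6, -1)*(-21 + ((Q - 14) - 3)) = (30 + 5*(-1*6) + 6*(-1) - (-1)*6)*(-21 + ((-8 - 14) - 3)) = (30 + 5*(-6) - 6 - 1*(-6))*(-21 + (-22 - 3)) = (30 - 30 - 6 + 6)*(-21 - 25) = 0*(-46) = 0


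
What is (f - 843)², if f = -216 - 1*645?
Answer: 2903616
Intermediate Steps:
f = -861 (f = -216 - 645 = -861)
(f - 843)² = (-861 - 843)² = (-1704)² = 2903616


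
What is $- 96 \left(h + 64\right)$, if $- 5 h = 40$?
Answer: $-5376$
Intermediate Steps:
$h = -8$ ($h = \left(- \frac{1}{5}\right) 40 = -8$)
$- 96 \left(h + 64\right) = - 96 \left(-8 + 64\right) = \left(-96\right) 56 = -5376$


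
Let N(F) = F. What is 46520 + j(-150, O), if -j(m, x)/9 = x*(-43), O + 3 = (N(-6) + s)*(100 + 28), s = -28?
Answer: -1638865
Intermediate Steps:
O = -4355 (O = -3 + (-6 - 28)*(100 + 28) = -3 - 34*128 = -3 - 4352 = -4355)
j(m, x) = 387*x (j(m, x) = -9*x*(-43) = -(-387)*x = 387*x)
46520 + j(-150, O) = 46520 + 387*(-4355) = 46520 - 1685385 = -1638865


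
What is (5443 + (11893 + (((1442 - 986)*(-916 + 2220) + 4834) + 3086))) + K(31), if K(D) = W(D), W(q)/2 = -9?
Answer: 619862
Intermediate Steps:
W(q) = -18 (W(q) = 2*(-9) = -18)
K(D) = -18
(5443 + (11893 + (((1442 - 986)*(-916 + 2220) + 4834) + 3086))) + K(31) = (5443 + (11893 + (((1442 - 986)*(-916 + 2220) + 4834) + 3086))) - 18 = (5443 + (11893 + ((456*1304 + 4834) + 3086))) - 18 = (5443 + (11893 + ((594624 + 4834) + 3086))) - 18 = (5443 + (11893 + (599458 + 3086))) - 18 = (5443 + (11893 + 602544)) - 18 = (5443 + 614437) - 18 = 619880 - 18 = 619862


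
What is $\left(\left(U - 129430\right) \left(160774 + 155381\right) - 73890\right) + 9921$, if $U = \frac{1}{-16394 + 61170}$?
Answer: $- \frac{1832234171280189}{44776} \approx -4.092 \cdot 10^{10}$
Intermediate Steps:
$U = \frac{1}{44776} \approx 2.2333 \cdot 10^{-5}$
$\left(\left(U - 129430\right) \left(160774 + 155381\right) - 73890\right) + 9921 = \left(\left(\frac{1}{44776} - 129430\right) \left(160774 + 155381\right) - 73890\right) + 9921 = \left(\left(- \frac{5795357679}{44776}\right) 316155 - 73890\right) + 9921 = \left(- \frac{1832231307004245}{44776} - 73890\right) + 9921 = - \frac{1832234615502885}{44776} + 9921 = - \frac{1832234171280189}{44776}$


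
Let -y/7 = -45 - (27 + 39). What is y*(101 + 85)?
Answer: 144522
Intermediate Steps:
y = 777 (y = -7*(-45 - (27 + 39)) = -7*(-45 - 1*66) = -7*(-45 - 66) = -7*(-111) = 777)
y*(101 + 85) = 777*(101 + 85) = 777*186 = 144522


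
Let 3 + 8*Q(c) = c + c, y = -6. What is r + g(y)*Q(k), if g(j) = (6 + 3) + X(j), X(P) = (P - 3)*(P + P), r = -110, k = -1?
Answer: -1465/8 ≈ -183.13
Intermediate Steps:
X(P) = 2*P*(-3 + P) (X(P) = (-3 + P)*(2*P) = 2*P*(-3 + P))
Q(c) = -3/8 + c/4 (Q(c) = -3/8 + (c + c)/8 = -3/8 + (2*c)/8 = -3/8 + c/4)
g(j) = 9 + 2*j*(-3 + j) (g(j) = (6 + 3) + 2*j*(-3 + j) = 9 + 2*j*(-3 + j))
r + g(y)*Q(k) = -110 + (9 + 2*(-6)*(-3 - 6))*(-3/8 + (¼)*(-1)) = -110 + (9 + 2*(-6)*(-9))*(-3/8 - ¼) = -110 + (9 + 108)*(-5/8) = -110 + 117*(-5/8) = -110 - 585/8 = -1465/8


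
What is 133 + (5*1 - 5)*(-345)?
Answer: 133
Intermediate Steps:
133 + (5*1 - 5)*(-345) = 133 + (5 - 5)*(-345) = 133 + 0*(-345) = 133 + 0 = 133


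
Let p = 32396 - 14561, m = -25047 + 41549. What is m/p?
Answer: 16502/17835 ≈ 0.92526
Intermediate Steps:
m = 16502
p = 17835
m/p = 16502/17835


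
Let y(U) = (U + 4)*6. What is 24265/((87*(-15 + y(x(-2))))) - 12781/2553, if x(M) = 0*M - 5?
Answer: -28433144/1554777 ≈ -18.288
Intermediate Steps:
x(M) = -5 (x(M) = 0 - 5 = -5)
y(U) = 24 + 6*U (y(U) = (4 + U)*6 = 24 + 6*U)
24265/((87*(-15 + y(x(-2))))) - 12781/2553 = 24265/((87*(-15 + (24 + 6*(-5))))) - 12781/2553 = 24265/((87*(-15 + (24 - 30)))) - 12781*1/2553 = 24265/((87*(-15 - 6))) - 12781/2553 = 24265/((87*(-21))) - 12781/2553 = 24265/(-1827) - 12781/2553 = 24265*(-1/1827) - 12781/2553 = -24265/1827 - 12781/2553 = -28433144/1554777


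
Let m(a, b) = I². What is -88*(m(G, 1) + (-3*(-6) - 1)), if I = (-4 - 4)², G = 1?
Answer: -361944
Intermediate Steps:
I = 64 (I = (-8)² = 64)
m(a, b) = 4096 (m(a, b) = 64² = 4096)
-88*(m(G, 1) + (-3*(-6) - 1)) = -88*(4096 + (-3*(-6) - 1)) = -88*(4096 + (18 - 1)) = -88*(4096 + 17) = -88*4113 = -361944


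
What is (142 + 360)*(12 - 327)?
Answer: -158130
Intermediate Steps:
(142 + 360)*(12 - 327) = 502*(-315) = -158130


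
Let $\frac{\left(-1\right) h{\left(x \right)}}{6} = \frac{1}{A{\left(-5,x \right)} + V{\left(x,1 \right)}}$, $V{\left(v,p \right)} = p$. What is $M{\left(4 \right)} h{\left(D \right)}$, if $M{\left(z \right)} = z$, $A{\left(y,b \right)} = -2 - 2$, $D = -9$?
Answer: $8$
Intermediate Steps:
$A{\left(y,b \right)} = -4$ ($A{\left(y,b \right)} = -2 - 2 = -4$)
$h{\left(x \right)} = 2$ ($h{\left(x \right)} = - \frac{6}{-4 + 1} = - \frac{6}{-3} = \left(-6\right) \left(- \frac{1}{3}\right) = 2$)
$M{\left(4 \right)} h{\left(D \right)} = 4 \cdot 2 = 8$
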